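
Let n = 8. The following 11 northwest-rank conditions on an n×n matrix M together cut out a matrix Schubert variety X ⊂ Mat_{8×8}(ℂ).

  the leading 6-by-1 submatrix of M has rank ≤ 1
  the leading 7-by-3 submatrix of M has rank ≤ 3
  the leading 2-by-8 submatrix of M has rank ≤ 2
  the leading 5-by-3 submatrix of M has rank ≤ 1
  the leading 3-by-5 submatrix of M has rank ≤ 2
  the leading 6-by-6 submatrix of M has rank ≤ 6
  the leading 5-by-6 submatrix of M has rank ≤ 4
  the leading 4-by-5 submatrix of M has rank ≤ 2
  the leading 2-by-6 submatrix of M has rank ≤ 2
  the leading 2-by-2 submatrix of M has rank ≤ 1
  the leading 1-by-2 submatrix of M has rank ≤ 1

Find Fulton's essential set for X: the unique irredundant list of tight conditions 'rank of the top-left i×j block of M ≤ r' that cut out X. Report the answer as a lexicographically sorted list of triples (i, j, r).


Recovering R(i,j) via the rank-extension bound from the 11 conditions:

  row 1: 1  1  1  1  1  1  1  1
  row 2: 1  1  1  2  2  2  2  2
  row 3: 1  1  1  2  2  3  3  3
  row 4: 1  1  1  2  2  3  4  4
  row 5: 1  1  1  2  3  4  5  5
  row 6: 1  2  2  3  4  5  6  6
  row 7: 1  2  3  4  5  6  7  7
  row 8: 1  2  3  4  5  6  7  8

second differences of R give the permutation w = (1, 4, 6, 7, 5, 2, 3, 8).

ℓ(w)=10; the 2 essential cells (i,j,r):

[(4, 5, 2), (5, 3, 1)]


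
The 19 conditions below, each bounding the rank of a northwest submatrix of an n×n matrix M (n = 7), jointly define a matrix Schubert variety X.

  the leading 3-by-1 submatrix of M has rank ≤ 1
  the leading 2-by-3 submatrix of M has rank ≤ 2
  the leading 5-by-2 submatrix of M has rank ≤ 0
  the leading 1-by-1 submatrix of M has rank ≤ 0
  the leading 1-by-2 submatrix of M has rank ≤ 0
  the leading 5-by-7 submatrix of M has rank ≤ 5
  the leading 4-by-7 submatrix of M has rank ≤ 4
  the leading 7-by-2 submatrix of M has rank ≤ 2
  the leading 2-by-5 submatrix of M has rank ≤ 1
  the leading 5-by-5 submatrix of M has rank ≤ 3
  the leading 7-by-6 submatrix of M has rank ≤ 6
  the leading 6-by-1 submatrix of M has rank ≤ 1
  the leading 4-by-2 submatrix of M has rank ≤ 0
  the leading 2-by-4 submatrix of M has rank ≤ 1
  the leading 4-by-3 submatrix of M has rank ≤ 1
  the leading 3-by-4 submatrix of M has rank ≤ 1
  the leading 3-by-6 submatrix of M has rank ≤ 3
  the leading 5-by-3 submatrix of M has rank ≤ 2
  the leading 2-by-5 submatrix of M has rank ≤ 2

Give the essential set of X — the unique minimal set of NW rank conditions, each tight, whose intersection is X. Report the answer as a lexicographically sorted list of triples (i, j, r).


The tightest implied rank at each (i,j), from the 19 conditions:

  R[1]: 0 | 0 | 1 | 1 | 1 | 1 | 1
  R[2]: 0 | 0 | 1 | 1 | 1 | 2 | 2
  R[3]: 0 | 0 | 1 | 1 | 2 | 3 | 3
  R[4]: 0 | 0 | 1 | 2 | 3 | 4 | 4
  R[5]: 0 | 0 | 1 | 2 | 3 | 4 | 5
  R[6]: 1 | 1 | 2 | 3 | 4 | 5 | 6
  R[7]: 1 | 2 | 3 | 4 | 5 | 6 | 7

giving w = (3, 6, 5, 4, 7, 1, 2) via Δ²R.

Rothe diagram D(w) (13 cells), 3 SE-corners (essential conditions):

[(2, 5, 1), (3, 4, 1), (5, 2, 0)]


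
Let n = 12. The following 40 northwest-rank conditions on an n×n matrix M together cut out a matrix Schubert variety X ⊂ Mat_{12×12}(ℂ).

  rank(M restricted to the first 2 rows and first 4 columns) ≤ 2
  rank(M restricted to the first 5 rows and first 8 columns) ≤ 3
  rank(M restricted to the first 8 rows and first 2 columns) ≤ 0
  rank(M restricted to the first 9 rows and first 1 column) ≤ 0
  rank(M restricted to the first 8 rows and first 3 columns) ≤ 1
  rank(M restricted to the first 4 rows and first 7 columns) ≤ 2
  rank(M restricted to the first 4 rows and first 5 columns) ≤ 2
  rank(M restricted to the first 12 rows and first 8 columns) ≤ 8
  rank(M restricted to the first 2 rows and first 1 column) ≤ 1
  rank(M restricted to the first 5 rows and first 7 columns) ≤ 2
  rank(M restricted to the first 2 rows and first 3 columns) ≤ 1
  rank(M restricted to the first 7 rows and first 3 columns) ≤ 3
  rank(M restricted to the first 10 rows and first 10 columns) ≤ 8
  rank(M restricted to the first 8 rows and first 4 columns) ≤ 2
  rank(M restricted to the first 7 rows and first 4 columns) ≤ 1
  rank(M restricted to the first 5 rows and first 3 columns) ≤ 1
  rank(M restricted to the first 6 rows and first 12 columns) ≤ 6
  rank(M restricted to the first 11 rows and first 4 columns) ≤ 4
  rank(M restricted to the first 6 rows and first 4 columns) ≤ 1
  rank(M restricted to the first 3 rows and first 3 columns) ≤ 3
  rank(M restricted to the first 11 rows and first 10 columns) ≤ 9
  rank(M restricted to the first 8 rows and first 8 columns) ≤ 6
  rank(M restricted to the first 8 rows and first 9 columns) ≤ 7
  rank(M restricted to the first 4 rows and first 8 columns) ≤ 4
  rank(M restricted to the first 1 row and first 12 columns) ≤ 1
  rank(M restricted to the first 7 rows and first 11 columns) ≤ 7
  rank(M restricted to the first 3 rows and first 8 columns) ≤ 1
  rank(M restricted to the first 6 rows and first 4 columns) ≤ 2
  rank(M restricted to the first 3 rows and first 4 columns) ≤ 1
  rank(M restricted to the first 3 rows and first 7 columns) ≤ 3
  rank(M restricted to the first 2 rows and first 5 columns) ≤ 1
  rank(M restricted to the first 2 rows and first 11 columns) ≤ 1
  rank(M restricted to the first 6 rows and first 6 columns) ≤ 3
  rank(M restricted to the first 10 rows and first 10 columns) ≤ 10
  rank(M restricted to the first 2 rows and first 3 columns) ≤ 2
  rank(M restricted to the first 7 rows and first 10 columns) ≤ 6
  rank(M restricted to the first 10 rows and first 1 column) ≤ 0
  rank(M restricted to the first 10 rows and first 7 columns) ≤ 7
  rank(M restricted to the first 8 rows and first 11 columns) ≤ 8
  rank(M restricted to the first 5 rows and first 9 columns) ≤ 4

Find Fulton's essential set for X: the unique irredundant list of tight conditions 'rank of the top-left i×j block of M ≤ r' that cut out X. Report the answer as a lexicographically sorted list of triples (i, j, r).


Reconstructing r_w from the 40 given conditions:

  i=1: 0 | 0 | 1 | 1 | 1 | 1 | 1 | 1 | 1 | 1 | 1 | 1
  i=2: 0 | 0 | 1 | 1 | 1 | 1 | 1 | 1 | 1 | 1 | 1 | 2
  i=3: 0 | 0 | 1 | 1 | 1 | 1 | 1 | 1 | 2 | 2 | 2 | 3
  i=4: 0 | 0 | 1 | 1 | 2 | 2 | 2 | 2 | 3 | 3 | 3 | 4
  i=5: 0 | 0 | 1 | 1 | 2 | 2 | 2 | 3 | 4 | 4 | 4 | 5
  i=6: 0 | 0 | 1 | 1 | 2 | 3 | 3 | 4 | 5 | 5 | 5 | 6
  i=7: 0 | 0 | 1 | 1 | 2 | 3 | 4 | 5 | 6 | 6 | 6 | 7
  i=8: 0 | 0 | 1 | 2 | 3 | 4 | 5 | 6 | 7 | 7 | 7 | 8
  i=9: 0 | 1 | 2 | 3 | 4 | 5 | 6 | 7 | 8 | 8 | 8 | 9
  i=10: 0 | 1 | 2 | 3 | 4 | 5 | 6 | 7 | 8 | 8 | 9 | 10
  i=11: 1 | 2 | 3 | 4 | 5 | 6 | 7 | 8 | 9 | 9 | 10 | 11
  i=12: 1 | 2 | 3 | 4 | 5 | 6 | 7 | 8 | 9 | 10 | 11 | 12

reading off 1-entries of Δ²R: w = (3, 12, 9, 5, 8, 6, 7, 4, 2, 11, 1, 10).

ℓ(w)=38; the 7 essential cells (i,j,r):

[(2, 11, 1), (3, 8, 1), (5, 7, 2), (7, 4, 1), (8, 2, 0), (10, 1, 0), (10, 10, 8)]


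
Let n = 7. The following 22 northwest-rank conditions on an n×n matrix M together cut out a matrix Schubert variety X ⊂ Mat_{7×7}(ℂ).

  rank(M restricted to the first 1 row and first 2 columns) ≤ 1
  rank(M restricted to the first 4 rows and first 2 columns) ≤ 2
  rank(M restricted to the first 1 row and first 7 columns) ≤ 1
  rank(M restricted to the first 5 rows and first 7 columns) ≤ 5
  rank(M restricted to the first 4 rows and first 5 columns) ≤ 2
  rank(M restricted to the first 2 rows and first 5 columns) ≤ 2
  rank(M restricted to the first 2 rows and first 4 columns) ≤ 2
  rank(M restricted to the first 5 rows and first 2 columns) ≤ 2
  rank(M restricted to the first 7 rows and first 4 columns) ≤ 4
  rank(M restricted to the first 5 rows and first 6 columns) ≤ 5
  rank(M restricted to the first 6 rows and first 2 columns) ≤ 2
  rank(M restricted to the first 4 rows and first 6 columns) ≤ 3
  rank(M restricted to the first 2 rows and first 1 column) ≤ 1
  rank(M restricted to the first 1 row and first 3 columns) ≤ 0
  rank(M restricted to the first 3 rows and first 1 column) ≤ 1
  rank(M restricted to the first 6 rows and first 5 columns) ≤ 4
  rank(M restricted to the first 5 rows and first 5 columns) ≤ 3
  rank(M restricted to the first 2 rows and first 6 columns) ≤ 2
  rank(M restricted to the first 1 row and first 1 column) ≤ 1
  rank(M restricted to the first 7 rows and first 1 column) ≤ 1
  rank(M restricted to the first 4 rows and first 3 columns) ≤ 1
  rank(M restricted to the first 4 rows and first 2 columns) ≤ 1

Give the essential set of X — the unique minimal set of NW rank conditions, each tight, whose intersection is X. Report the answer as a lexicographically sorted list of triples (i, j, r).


The tightest implied rank at each (i,j), from the 22 conditions:

  row 1: 0 | 0 | 0 | 1 | 1 | 1 | 1
  row 2: 1 | 1 | 1 | 2 | 2 | 2 | 2
  row 3: 1 | 1 | 1 | 2 | 2 | 3 | 3
  row 4: 1 | 1 | 1 | 2 | 2 | 3 | 4
  row 5: 1 | 2 | 2 | 3 | 3 | 4 | 5
  row 6: 1 | 2 | 3 | 4 | 4 | 5 | 6
  row 7: 1 | 2 | 3 | 4 | 5 | 6 | 7

second differences of R give the permutation w = (4, 1, 6, 7, 2, 3, 5).

3 SE-corners of the 9-cell Rothe diagram give Ess(w):

[(1, 3, 0), (4, 3, 1), (4, 5, 2)]


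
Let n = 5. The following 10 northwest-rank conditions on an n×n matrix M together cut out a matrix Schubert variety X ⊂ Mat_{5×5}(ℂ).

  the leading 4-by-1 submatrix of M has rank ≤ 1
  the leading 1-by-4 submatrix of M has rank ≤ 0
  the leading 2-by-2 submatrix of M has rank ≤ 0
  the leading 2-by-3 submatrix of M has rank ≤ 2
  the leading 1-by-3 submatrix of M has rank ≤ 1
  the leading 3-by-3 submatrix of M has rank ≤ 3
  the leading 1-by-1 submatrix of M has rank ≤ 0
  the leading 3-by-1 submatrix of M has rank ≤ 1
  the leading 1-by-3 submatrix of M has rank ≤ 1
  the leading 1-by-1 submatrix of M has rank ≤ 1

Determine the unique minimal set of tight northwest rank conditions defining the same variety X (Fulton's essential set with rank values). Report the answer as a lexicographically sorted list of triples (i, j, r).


Propagating the 10 rank bounds to every northwest block:

  i=1: 0  0  0  0  1
  i=2: 0  0  1  1  2
  i=3: 1  1  2  2  3
  i=4: 1  2  3  3  4
  i=5: 1  2  3  4  5

the unique w with this rank table is (5, 3, 1, 2, 4).

D(w) has 6 cells with 2 SE-corners; essential set:

[(1, 4, 0), (2, 2, 0)]


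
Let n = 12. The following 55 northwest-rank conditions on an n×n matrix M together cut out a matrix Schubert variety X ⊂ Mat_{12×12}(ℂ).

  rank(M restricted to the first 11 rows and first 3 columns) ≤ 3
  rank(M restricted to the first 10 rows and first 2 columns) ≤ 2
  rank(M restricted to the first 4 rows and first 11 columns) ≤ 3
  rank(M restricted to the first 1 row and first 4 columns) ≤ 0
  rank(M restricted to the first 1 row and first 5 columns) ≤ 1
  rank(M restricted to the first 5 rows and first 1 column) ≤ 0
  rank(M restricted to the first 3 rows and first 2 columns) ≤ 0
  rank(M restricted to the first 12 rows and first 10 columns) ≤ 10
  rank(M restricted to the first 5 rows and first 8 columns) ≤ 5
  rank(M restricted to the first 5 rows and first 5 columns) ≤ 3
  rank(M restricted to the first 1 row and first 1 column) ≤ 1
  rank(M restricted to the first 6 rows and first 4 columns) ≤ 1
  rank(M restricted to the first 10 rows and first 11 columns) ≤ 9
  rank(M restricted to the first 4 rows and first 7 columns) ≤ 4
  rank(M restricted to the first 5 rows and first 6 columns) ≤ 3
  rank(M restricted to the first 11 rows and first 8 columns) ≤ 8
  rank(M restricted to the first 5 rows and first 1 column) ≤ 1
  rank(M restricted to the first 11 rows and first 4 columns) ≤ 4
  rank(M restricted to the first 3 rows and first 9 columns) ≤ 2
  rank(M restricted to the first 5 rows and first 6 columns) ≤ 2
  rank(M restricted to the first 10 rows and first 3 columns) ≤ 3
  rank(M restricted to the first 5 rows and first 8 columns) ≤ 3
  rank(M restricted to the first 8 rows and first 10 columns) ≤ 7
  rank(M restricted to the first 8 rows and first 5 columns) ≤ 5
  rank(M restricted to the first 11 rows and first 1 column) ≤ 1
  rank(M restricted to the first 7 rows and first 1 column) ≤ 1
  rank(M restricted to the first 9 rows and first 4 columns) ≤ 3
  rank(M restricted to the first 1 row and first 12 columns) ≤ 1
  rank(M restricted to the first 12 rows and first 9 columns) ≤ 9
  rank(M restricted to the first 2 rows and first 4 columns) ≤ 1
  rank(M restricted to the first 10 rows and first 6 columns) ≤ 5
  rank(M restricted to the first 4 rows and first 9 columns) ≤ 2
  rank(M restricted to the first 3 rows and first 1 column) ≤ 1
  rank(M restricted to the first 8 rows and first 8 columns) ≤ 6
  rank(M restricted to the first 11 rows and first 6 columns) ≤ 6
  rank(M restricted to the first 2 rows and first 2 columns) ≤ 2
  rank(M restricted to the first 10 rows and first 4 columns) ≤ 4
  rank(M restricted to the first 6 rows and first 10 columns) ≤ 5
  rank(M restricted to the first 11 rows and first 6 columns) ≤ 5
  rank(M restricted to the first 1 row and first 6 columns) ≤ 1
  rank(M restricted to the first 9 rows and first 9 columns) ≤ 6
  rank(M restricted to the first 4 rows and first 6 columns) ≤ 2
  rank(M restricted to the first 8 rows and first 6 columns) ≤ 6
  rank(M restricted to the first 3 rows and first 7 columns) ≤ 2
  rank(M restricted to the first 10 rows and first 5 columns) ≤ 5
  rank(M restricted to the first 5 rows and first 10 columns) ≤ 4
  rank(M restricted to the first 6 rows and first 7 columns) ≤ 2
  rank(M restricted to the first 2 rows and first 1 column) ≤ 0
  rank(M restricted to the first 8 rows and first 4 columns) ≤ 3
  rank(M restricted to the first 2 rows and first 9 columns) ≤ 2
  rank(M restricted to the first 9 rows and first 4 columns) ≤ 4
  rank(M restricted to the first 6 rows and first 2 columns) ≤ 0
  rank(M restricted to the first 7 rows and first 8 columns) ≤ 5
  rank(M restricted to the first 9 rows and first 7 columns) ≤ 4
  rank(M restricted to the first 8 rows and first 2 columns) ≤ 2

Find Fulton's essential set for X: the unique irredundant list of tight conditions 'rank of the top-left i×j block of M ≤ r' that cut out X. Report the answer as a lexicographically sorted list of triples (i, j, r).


Computing R[i][j] = min implied NW-rank bound (n=12, 55 conditions):

  R[1]: 0 | 0 | 0 | 0 | 1 | 1 | 1 | 1 | 1 | 1 | 1 | 1
  R[2]: 0 | 0 | 1 | 1 | 2 | 2 | 2 | 2 | 2 | 2 | 2 | 2
  R[3]: 0 | 0 | 1 | 1 | 2 | 2 | 2 | 2 | 2 | 3 | 3 | 3
  R[4]: 0 | 0 | 1 | 1 | 2 | 2 | 2 | 2 | 2 | 3 | 3 | 4
  R[5]: 0 | 0 | 1 | 1 | 2 | 2 | 2 | 3 | 3 | 4 | 4 | 5
  R[6]: 0 | 0 | 1 | 1 | 2 | 2 | 2 | 3 | 4 | 5 | 5 | 6
  R[7]: 1 | 1 | 2 | 2 | 3 | 3 | 3 | 4 | 5 | 6 | 6 | 7
  R[8]: 1 | 2 | 3 | 3 | 4 | 4 | 4 | 5 | 6 | 7 | 7 | 8
  R[9]: 1 | 2 | 3 | 3 | 4 | 4 | 4 | 5 | 6 | 7 | 8 | 9
  R[10]: 1 | 2 | 3 | 4 | 5 | 5 | 5 | 6 | 7 | 8 | 9 | 10
  R[11]: 1 | 2 | 3 | 4 | 5 | 5 | 6 | 7 | 8 | 9 | 10 | 11
  R[12]: 1 | 2 | 3 | 4 | 5 | 6 | 7 | 8 | 9 | 10 | 11 | 12

reading off 1-entries of Δ²R: w = (5, 3, 10, 12, 8, 9, 1, 2, 11, 4, 7, 6).

9 SE-corners of the 35-cell Rothe diagram give Ess(w):

[(1, 4, 0), (4, 9, 2), (4, 11, 3), (6, 2, 0), (6, 4, 1), (6, 7, 2), (9, 4, 3), (9, 7, 4), (11, 6, 5)]


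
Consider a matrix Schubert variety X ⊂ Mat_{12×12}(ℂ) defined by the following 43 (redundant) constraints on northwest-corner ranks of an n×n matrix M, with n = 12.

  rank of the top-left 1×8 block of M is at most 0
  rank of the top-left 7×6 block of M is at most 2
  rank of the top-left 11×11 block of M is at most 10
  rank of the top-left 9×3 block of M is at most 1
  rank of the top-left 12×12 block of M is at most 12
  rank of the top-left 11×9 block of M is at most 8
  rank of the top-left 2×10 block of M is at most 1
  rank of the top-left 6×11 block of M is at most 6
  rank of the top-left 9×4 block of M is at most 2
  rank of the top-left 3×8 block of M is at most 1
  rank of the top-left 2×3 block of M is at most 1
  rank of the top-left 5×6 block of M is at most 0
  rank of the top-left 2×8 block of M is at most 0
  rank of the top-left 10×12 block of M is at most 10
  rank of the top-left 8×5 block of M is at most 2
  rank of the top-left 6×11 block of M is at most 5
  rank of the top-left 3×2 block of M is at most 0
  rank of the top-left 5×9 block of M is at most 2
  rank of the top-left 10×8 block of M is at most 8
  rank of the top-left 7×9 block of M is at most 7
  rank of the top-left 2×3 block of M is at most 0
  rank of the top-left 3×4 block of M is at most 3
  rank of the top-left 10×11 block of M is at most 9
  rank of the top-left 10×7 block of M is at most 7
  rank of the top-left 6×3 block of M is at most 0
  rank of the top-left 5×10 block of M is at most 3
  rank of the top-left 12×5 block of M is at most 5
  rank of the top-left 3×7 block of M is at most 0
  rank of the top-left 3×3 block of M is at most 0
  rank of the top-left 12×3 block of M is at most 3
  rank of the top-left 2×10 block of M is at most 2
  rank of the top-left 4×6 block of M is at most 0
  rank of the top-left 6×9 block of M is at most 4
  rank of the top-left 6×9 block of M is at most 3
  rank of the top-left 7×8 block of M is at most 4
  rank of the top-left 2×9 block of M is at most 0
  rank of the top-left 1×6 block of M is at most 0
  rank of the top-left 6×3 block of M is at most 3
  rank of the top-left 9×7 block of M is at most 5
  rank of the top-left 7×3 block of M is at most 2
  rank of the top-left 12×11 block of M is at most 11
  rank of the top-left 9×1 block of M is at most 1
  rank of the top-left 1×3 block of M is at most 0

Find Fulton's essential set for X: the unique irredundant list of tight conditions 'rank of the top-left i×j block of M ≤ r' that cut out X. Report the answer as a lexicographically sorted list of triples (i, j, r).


Rank table r_w(12×12) implied by the 43 constraints:

  i=1: 0, 0, 0, 0, 0, 0, 0, 0, 0, 1, 1, 1
  i=2: 0, 0, 0, 0, 0, 0, 0, 0, 0, 1, 2, 2
  i=3: 0, 0, 0, 0, 0, 0, 0, 1, 1, 2, 3, 3
  i=4: 0, 0, 0, 0, 0, 0, 1, 2, 2, 3, 4, 4
  i=5: 0, 0, 0, 0, 0, 0, 1, 2, 2, 3, 4, 5
  i=6: 0, 0, 0, 1, 1, 1, 2, 3, 3, 4, 5, 6
  i=7: 1, 1, 1, 2, 2, 2, 3, 4, 4, 5, 6, 7
  i=8: 1, 1, 1, 2, 2, 3, 4, 5, 5, 6, 7, 8
  i=9: 1, 1, 1, 2, 3, 4, 5, 6, 6, 7, 8, 9
  i=10: 1, 2, 2, 3, 4, 5, 6, 7, 7, 8, 9, 10
  i=11: 1, 2, 3, 4, 5, 6, 7, 8, 8, 9, 10, 11
  i=12: 1, 2, 3, 4, 5, 6, 7, 8, 9, 10, 11, 12

reading off 1-entries of Δ²R: w = (10, 11, 8, 7, 12, 4, 1, 6, 5, 2, 3, 9).

7 SE-corners of the 46-cell Rothe diagram give Ess(w):

[(2, 9, 0), (3, 7, 0), (5, 6, 0), (5, 9, 2), (6, 3, 0), (8, 5, 2), (9, 3, 1)]


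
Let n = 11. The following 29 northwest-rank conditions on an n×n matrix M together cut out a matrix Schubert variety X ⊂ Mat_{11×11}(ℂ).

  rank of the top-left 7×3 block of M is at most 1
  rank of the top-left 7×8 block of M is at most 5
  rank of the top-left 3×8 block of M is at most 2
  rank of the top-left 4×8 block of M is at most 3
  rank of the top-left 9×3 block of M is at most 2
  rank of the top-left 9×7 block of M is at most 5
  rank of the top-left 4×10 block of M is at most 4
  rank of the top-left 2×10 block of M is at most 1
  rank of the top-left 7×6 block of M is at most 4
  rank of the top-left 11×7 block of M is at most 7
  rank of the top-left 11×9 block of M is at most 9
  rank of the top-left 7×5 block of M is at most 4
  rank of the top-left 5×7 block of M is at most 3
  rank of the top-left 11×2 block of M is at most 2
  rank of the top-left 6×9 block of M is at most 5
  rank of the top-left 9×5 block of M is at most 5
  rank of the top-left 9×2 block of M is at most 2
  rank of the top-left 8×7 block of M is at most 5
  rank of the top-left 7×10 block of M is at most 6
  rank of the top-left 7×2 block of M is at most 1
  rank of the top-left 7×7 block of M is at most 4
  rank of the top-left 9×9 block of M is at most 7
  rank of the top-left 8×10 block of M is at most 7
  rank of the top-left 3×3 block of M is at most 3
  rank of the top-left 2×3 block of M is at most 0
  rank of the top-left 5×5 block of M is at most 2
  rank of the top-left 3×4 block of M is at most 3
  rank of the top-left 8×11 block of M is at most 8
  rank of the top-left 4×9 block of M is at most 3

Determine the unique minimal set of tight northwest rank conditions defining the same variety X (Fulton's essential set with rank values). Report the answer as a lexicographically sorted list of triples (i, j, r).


Reconstructing r_w from the 29 given conditions:

  row 1: 0 0 0 1 1 1 1 1 1 1 1
  row 2: 0 0 0 1 1 1 1 1 1 1 2
  row 3: 1 1 1 2 2 2 2 2 2 2 3
  row 4: 1 1 1 2 2 3 3 3 3 3 4
  row 5: 1 1 1 2 2 3 3 4 4 4 5
  row 6: 1 1 1 2 3 4 4 5 5 5 6
  row 7: 1 1 1 2 3 4 4 5 6 6 7
  row 8: 1 2 2 3 4 5 5 6 7 7 8
  row 9: 1 2 2 3 4 5 5 6 7 8 9
  row 10: 1 2 3 4 5 6 6 7 8 9 10
  row 11: 1 2 3 4 5 6 7 8 9 10 11

hence w(1..11) = (4, 11, 1, 6, 8, 5, 9, 2, 10, 3, 7).

ℓ(w)=26; the 8 essential cells (i,j,r):

[(2, 3, 0), (2, 10, 1), (5, 5, 2), (5, 7, 3), (7, 3, 1), (7, 7, 4), (9, 3, 2), (9, 7, 5)]


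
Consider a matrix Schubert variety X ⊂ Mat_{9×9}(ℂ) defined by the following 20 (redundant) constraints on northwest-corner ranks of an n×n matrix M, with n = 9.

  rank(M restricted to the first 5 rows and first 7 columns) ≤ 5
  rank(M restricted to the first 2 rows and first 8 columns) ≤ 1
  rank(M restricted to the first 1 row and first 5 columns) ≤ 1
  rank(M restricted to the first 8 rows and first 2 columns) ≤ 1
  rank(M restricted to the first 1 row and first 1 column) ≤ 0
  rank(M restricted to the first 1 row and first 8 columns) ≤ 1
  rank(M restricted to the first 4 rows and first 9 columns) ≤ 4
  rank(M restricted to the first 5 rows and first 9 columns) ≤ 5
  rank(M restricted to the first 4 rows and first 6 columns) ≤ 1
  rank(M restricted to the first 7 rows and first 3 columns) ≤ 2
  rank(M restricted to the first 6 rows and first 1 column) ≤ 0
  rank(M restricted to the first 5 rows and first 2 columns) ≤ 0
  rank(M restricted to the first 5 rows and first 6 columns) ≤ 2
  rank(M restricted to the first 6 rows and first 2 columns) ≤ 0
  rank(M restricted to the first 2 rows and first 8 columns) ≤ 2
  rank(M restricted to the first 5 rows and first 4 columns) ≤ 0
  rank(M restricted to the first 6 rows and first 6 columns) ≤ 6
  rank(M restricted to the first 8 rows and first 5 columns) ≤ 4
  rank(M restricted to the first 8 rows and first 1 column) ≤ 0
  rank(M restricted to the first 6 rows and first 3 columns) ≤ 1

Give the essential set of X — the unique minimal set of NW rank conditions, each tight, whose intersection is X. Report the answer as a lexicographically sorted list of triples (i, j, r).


Reconstructing r_w from the 20 given conditions:

  i=1: 0 0 0 0 1 1 1 1 1
  i=2: 0 0 0 0 1 1 1 1 2
  i=3: 0 0 0 0 1 1 2 2 3
  i=4: 0 0 0 0 1 1 2 3 4
  i=5: 0 0 0 0 1 2 3 4 5
  i=6: 0 0 1 1 2 3 4 5 6
  i=7: 0 1 2 2 3 4 5 6 7
  i=8: 0 1 2 3 4 5 6 7 8
  i=9: 1 2 3 4 5 6 7 8 9

reading off 1-entries of Δ²R: w = (5, 9, 7, 8, 6, 3, 2, 4, 1).

5 SE-corners of the 29-cell Rothe diagram give Ess(w):

[(2, 8, 1), (4, 6, 1), (5, 4, 0), (6, 2, 0), (8, 1, 0)]


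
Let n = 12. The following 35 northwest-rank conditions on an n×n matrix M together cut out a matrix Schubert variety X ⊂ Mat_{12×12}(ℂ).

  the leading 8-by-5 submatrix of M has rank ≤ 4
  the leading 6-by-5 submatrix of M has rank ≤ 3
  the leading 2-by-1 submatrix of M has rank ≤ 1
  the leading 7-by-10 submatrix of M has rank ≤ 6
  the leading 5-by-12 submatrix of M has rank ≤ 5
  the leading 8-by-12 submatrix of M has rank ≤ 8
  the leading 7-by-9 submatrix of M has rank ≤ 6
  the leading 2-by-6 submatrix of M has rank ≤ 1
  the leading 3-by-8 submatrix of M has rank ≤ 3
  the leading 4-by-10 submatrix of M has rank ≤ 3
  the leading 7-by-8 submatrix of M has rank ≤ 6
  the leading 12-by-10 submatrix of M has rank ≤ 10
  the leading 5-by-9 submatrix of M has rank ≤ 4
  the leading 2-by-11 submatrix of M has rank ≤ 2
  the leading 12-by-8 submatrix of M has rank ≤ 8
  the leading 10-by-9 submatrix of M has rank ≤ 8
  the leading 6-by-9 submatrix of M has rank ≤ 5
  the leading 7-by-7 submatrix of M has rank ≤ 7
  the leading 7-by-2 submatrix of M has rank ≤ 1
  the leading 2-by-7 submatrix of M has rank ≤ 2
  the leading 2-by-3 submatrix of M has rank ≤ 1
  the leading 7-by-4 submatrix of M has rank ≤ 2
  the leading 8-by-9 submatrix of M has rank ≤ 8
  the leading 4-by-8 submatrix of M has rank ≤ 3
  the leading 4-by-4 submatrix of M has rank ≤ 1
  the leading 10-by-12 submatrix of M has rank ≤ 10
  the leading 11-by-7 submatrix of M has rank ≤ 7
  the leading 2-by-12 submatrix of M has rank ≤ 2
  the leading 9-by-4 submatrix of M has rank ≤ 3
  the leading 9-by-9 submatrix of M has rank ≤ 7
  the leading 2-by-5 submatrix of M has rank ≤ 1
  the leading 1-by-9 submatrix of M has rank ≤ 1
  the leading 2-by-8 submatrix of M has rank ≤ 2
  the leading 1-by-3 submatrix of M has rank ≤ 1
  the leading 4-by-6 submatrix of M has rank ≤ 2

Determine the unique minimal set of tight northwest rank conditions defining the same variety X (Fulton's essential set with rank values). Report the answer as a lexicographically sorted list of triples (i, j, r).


Computing R[i][j] = min implied NW-rank bound (n=12, 35 conditions):

  1 1 1 1 1 1 1 1 1 1 1 1
  1 1 1 1 1 1 2 2 2 2 2 2
  1 1 1 1 2 2 3 3 3 3 3 3
  1 1 1 1 2 2 3 3 3 3 4 4
  1 1 2 2 3 3 4 4 4 4 5 5
  1 1 2 2 3 4 5 5 5 5 6 6
  1 1 2 2 3 4 5 6 6 6 7 7
  1 2 3 3 4 5 6 7 7 7 8 8
  1 2 3 3 4 5 6 7 7 8 9 9
  1 2 3 4 5 6 7 8 8 9 10 10
  1 2 3 4 5 6 7 8 9 10 11 11
  1 2 3 4 5 6 7 8 9 10 11 12

hence w(1..12) = (1, 7, 5, 11, 3, 6, 8, 2, 10, 4, 9, 12).

D(w) has 22 cells with 8 SE-corners; essential set:

[(2, 6, 1), (4, 4, 1), (4, 6, 2), (4, 10, 3), (7, 2, 1), (7, 4, 2), (9, 4, 3), (9, 9, 7)]


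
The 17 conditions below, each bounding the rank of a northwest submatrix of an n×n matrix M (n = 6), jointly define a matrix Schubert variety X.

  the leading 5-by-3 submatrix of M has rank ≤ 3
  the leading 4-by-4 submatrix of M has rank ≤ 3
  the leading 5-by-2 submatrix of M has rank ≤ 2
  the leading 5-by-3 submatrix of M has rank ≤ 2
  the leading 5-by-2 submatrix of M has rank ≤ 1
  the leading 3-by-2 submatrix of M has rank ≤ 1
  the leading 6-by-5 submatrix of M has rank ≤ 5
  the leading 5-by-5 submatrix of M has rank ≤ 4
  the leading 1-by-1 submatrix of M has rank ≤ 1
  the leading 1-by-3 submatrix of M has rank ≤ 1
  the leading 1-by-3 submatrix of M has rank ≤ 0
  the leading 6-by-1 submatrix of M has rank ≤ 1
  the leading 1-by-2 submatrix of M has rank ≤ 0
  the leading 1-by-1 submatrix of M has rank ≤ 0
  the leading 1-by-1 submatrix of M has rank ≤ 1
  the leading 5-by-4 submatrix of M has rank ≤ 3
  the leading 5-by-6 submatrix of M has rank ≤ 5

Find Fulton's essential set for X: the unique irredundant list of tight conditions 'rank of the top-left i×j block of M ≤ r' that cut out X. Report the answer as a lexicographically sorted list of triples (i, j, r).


Rank table r_w(6×6) implied by the 17 constraints:

  R[1]: 0 | 0 | 0 | 1 | 1 | 1
  R[2]: 1 | 1 | 1 | 2 | 2 | 2
  R[3]: 1 | 1 | 2 | 3 | 3 | 3
  R[4]: 1 | 1 | 2 | 3 | 4 | 4
  R[5]: 1 | 1 | 2 | 3 | 4 | 5
  R[6]: 1 | 2 | 3 | 4 | 5 | 6

reading off 1-entries of Δ²R: w = (4, 1, 3, 5, 6, 2).

D(w) has 6 cells with 2 SE-corners; essential set:

[(1, 3, 0), (5, 2, 1)]


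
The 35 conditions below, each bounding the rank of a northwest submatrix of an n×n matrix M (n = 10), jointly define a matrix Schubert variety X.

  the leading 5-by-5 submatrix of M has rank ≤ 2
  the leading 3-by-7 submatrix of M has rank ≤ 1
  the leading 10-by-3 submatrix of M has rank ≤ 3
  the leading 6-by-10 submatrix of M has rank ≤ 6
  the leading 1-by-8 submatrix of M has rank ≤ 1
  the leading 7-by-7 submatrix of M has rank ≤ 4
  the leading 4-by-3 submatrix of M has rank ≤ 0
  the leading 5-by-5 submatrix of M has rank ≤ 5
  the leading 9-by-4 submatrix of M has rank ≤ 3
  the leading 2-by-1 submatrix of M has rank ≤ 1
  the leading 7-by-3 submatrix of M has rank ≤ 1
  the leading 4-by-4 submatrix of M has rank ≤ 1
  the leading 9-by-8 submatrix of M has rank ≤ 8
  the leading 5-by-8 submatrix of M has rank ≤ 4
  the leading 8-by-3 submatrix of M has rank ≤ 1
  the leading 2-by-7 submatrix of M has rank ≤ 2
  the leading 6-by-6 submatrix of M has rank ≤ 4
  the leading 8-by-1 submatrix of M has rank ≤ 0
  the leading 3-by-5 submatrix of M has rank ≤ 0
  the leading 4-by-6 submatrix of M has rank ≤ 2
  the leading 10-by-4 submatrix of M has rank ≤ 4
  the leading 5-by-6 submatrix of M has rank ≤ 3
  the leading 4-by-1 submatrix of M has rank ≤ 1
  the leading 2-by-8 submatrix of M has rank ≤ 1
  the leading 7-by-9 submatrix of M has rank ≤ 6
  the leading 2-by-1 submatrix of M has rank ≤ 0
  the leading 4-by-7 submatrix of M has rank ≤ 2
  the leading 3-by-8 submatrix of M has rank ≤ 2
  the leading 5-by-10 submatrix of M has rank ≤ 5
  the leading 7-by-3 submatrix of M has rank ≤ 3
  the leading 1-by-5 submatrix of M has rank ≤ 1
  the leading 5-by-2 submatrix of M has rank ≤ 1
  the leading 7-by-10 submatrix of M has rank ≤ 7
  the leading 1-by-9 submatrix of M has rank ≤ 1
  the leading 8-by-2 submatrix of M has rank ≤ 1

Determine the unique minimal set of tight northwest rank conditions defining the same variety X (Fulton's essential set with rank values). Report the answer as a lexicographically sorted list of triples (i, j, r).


Reconstructing r_w from the 35 given conditions:

  0  0  0  0  0  1  1  1  1  1
  0  0  0  0  0  1  1  1  2  2
  0  0  0  0  0  1  1  2  3  3
  0  0  0  1  1  2  2  3  4  4
  0  1  1  2  2  3  3  4  5  5
  0  1  1  2  3  4  4  5  6  6
  0  1  1  2  3  4  4  5  6  7
  0  1  1  2  3  4  5  6  7  8
  1  2  2  3  4  5  6  7  8  9
  1  2  3  4  5  6  7  8  9  10

reading off 1-entries of Δ²R: w = (6, 9, 8, 4, 2, 5, 10, 7, 1, 3).

D(w) has 29 cells with 7 SE-corners; essential set:

[(2, 8, 1), (3, 5, 0), (3, 7, 1), (4, 3, 0), (7, 7, 4), (8, 1, 0), (8, 3, 1)]


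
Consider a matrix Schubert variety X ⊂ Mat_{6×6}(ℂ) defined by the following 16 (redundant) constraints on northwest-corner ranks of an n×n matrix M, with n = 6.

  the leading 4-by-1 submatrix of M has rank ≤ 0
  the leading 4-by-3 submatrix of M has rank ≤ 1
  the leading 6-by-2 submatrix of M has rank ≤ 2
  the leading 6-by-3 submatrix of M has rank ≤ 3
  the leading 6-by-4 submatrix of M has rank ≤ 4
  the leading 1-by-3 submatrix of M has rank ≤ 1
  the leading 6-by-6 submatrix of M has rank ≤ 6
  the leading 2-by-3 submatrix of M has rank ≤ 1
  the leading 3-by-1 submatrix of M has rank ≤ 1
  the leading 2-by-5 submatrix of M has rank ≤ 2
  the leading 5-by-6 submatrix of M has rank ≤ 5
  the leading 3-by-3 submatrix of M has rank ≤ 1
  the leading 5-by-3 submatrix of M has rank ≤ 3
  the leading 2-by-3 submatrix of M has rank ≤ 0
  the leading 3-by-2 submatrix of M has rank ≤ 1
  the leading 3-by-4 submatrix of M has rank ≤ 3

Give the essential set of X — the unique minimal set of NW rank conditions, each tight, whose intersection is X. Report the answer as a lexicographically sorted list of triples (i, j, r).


Propagating the 16 rank bounds to every northwest block:

  R[1]: 0  0  0  1  1  1
  R[2]: 0  0  0  1  2  2
  R[3]: 0  1  1  2  3  3
  R[4]: 0  1  1  2  3  4
  R[5]: 1  2  2  3  4  5
  R[6]: 1  2  3  4  5  6

reading off 1-entries of Δ²R: w = (4, 5, 2, 6, 1, 3).

|D(w)|=9, |Ess(w)|=3:

[(2, 3, 0), (4, 1, 0), (4, 3, 1)]


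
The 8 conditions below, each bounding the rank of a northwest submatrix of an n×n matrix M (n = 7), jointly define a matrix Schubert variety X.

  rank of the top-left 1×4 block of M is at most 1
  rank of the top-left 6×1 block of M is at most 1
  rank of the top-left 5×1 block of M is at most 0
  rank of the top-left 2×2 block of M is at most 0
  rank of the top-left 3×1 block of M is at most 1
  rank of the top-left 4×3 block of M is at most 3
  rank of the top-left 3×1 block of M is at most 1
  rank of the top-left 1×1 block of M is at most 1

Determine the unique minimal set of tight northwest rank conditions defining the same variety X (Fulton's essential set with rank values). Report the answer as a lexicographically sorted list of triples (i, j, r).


Recovering R(i,j) via the rank-extension bound from the 8 conditions:

  row 1: 0 0 1 1 1 1 1
  row 2: 0 0 1 2 2 2 2
  row 3: 0 1 2 3 3 3 3
  row 4: 0 1 2 3 4 4 4
  row 5: 0 1 2 3 4 5 5
  row 6: 1 2 3 4 5 6 6
  row 7: 1 2 3 4 5 6 7

giving w = (3, 4, 2, 5, 6, 1, 7) via Δ²R.

2 SE-corners of the 7-cell Rothe diagram give Ess(w):

[(2, 2, 0), (5, 1, 0)]


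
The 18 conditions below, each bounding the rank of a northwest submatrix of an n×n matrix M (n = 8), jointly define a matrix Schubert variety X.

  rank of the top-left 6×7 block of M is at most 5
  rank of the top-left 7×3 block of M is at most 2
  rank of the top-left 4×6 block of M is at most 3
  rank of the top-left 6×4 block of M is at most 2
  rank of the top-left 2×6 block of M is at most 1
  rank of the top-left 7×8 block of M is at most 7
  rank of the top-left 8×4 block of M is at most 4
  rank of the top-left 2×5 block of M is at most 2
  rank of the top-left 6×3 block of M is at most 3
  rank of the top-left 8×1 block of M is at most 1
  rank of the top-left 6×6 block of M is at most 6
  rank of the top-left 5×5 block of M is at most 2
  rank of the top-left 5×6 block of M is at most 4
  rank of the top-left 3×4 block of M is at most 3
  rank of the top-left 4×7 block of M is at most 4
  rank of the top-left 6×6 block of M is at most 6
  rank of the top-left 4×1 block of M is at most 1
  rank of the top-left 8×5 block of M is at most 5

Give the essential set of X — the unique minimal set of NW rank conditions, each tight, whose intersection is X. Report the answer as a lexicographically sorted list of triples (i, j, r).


Recovering R(i,j) via the rank-extension bound from the 18 conditions:

  1, 1, 1, 1, 1, 1, 1, 1
  1, 1, 1, 1, 1, 1, 2, 2
  1, 2, 2, 2, 2, 2, 3, 3
  1, 2, 2, 2, 2, 3, 4, 4
  1, 2, 2, 2, 2, 3, 4, 5
  1, 2, 2, 2, 3, 4, 5, 6
  1, 2, 2, 3, 4, 5, 6, 7
  1, 2, 3, 4, 5, 6, 7, 8

giving w = (1, 7, 2, 6, 8, 5, 4, 3) via Δ²R.

ℓ(w)=14; the 4 essential cells (i,j,r):

[(2, 6, 1), (5, 5, 2), (6, 4, 2), (7, 3, 2)]


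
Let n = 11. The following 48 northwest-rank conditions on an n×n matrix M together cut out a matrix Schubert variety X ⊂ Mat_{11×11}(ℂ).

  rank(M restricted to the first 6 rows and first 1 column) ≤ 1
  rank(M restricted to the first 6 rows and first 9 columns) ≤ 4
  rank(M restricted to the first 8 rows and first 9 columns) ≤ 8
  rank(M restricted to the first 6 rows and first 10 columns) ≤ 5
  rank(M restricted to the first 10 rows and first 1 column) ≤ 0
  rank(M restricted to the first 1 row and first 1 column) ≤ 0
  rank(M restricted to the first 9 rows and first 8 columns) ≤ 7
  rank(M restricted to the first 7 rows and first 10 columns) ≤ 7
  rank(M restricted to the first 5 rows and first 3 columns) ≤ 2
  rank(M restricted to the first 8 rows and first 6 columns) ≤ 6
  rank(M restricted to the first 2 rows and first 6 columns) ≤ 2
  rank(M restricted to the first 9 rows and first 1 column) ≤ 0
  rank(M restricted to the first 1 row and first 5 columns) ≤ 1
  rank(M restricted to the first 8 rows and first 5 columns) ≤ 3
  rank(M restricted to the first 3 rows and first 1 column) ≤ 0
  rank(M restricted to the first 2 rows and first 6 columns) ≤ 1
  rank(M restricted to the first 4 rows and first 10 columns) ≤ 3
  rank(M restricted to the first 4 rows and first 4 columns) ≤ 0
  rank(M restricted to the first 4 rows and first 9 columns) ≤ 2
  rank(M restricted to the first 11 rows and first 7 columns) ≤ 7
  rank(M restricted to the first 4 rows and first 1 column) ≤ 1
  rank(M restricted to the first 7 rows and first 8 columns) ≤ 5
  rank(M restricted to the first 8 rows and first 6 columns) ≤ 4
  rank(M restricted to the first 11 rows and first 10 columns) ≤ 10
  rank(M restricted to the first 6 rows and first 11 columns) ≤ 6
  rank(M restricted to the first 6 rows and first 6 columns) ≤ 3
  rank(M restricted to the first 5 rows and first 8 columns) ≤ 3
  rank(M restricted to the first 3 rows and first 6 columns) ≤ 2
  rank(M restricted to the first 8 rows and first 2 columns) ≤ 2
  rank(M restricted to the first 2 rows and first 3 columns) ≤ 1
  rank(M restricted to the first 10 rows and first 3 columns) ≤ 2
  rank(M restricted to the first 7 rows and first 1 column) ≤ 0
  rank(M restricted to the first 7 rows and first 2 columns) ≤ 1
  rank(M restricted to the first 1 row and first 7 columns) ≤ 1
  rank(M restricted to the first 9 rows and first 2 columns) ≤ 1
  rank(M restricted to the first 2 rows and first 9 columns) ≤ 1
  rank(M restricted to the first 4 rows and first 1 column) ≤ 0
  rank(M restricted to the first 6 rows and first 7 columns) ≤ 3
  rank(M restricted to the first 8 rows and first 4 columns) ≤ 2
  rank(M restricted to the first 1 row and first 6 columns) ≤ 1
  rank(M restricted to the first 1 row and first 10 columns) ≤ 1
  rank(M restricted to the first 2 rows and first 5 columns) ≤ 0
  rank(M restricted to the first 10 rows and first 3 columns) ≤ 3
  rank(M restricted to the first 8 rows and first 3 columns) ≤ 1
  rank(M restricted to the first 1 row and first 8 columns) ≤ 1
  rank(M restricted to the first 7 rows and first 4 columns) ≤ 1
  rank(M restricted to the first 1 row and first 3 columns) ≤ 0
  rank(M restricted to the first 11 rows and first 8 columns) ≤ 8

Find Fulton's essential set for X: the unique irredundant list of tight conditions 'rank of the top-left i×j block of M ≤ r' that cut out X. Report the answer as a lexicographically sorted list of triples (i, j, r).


Reconstructing r_w from the 48 given conditions:

  i=1: 0  0  0  0  0  1  1  1  1  1  1
  i=2: 0  0  0  0  0  1  1  1  1  2  2
  i=3: 0  0  0  0  1  2  2  2  2  3  3
  i=4: 0  0  0  0  1  2  2  2  2  3  4
  i=5: 0  1  1  1  2  3  3  3  3  4  5
  i=6: 0  1  1  1  2  3  3  4  4  5  6
  i=7: 0  1  1  1  2  3  4  5  5  6  7
  i=8: 0  1  1  2  3  4  5  6  6  7  8
  i=9: 0  1  2  3  4  5  6  7  7  8  9
  i=10: 0  1  2  3  4  5  6  7  8  9  10
  i=11: 1  2  3  4  5  6  7  8  9  10  11

giving w = (6, 10, 5, 11, 2, 8, 7, 4, 3, 9, 1) via Δ²R.

Rothe diagram D(w) (36 cells), 8 SE-corners (essential conditions):

[(2, 5, 0), (2, 9, 1), (4, 4, 0), (4, 9, 2), (6, 7, 3), (7, 4, 1), (8, 3, 1), (10, 1, 0)]


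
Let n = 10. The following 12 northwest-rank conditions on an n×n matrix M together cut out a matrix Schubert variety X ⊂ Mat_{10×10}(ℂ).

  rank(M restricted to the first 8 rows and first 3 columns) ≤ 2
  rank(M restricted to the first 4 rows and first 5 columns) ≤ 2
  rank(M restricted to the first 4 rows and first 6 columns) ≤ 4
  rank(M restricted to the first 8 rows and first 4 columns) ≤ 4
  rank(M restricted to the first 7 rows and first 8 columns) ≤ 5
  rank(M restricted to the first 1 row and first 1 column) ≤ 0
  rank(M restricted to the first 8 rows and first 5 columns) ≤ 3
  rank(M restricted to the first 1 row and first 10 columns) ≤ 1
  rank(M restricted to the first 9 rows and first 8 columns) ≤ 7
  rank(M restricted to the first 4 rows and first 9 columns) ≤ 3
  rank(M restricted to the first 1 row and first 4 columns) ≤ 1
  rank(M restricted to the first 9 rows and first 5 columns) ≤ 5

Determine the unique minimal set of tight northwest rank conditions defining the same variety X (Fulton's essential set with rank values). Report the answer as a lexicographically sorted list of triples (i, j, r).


Recovering R(i,j) via the rank-extension bound from the 12 conditions:

  0 1 1 1 1 1 1 1 1 1
  1 2 2 2 2 2 2 2 2 2
  1 2 2 2 2 3 3 3 3 3
  1 2 2 2 2 3 3 3 3 4
  1 2 2 3 3 4 4 4 4 5
  1 2 2 3 3 4 5 5 5 6
  1 2 2 3 3 4 5 5 6 7
  1 2 2 3 3 4 5 6 7 8
  1 2 3 4 4 5 6 7 8 9
  1 2 3 4 5 6 7 8 9 10

reading off 1-entries of Δ²R: w = (2, 1, 6, 10, 4, 7, 9, 8, 3, 5).

ℓ(w)=18; the 6 essential cells (i,j,r):

[(1, 1, 0), (4, 5, 2), (4, 9, 3), (7, 8, 5), (8, 3, 2), (8, 5, 3)]
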